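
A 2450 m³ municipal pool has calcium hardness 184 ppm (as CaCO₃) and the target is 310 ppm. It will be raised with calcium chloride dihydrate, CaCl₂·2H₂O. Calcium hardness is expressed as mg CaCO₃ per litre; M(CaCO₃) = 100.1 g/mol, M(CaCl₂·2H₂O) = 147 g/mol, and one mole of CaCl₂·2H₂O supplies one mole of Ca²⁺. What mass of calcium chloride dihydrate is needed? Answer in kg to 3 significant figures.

Volume: 2450 m³ = 2,450,000 L.
Hardness to add: (310 − 184) = 126 mg/L as CaCO₃ × 2,450,000 L = 308,700 g as CaCO₃.
Moles of Ca²⁺ (1 mol Ca²⁺ ≡ 1 mol CaCO₃): 308,700 / 100.1 g/mol = 3084 mol.
Mass of CaCl₂·2H₂O: 3084 × 147 = 453,300 g.

453 kg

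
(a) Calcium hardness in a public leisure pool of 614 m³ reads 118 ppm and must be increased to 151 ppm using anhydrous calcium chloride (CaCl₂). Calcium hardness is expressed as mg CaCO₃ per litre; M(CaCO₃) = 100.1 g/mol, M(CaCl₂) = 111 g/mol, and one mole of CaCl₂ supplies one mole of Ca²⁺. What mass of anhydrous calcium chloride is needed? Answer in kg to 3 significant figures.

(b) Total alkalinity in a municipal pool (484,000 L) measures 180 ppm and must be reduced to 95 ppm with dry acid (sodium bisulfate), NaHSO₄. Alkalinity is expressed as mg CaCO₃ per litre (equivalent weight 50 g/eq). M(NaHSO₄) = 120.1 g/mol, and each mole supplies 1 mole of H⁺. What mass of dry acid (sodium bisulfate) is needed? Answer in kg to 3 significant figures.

(a) 22.5 kg; (b) 98.8 kg

(a) Volume: 614 m³ = 614,000 L.
(a) Hardness to add: (151 − 118) = 33 mg/L as CaCO₃ × 614,000 L = 20,260 g as CaCO₃.
(a) Moles of Ca²⁺ (1 mol Ca²⁺ ≡ 1 mol CaCO₃): 20,260 / 100.1 g/mol = 202.4 mol.
(a) Mass of CaCl₂: 202.4 × 111 = 22,470 g.

(b) Alkalinity to neutralize: (180 − 95) = 85 mg/L as CaCO₃ × 484,000 L = 41,140 g as CaCO₃.
(b) Equivalents of H⁺ required: 41,140 ÷ 50 g/eq = 822.8 eq = 822.8 mol NaHSO₄.
(b) Mass of NaHSO₄: 822.8 × 120.1 = 98,820 g.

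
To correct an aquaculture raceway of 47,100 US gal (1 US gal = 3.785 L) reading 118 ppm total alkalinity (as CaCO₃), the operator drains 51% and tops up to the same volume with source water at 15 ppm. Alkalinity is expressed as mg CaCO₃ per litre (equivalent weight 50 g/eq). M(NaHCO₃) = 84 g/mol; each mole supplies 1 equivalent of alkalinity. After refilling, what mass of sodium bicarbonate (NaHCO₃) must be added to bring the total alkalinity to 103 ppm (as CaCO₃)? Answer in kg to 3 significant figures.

11.2 kg

Volume: 47,100 US gal × 3.785 L/gal = 178,274 L.
After draining 51% and refilling: 118 × 0.49 + 15 × 0.51 = 65.47 ppm.
Deficit to target: 103 − 65.47 = 37.53 mg/L.
As CaCO₃: 37.53 mg/L × 178,274 L = 6691 g; ÷ 50 g/eq ÷ 1 = 133.8 mol NaHCO₃.
Mass: 133.8 × 84 = 11,240 g.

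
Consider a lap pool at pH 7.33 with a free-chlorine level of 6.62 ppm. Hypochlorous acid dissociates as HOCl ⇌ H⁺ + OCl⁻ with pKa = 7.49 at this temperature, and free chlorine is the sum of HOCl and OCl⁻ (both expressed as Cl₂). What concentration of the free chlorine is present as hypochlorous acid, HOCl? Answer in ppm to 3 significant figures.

3.91 ppm

[OCl⁻]/[HOCl] = 10^(pH − pKa) = 10^(7.33 − 7.49) = 10^-0.16 = 0.6918.
Fraction as HOCl = 1 / (1 + 0.6918) = 0.5911.
HOCl = 0.5911 × 6.62 ppm = 3.913 ppm.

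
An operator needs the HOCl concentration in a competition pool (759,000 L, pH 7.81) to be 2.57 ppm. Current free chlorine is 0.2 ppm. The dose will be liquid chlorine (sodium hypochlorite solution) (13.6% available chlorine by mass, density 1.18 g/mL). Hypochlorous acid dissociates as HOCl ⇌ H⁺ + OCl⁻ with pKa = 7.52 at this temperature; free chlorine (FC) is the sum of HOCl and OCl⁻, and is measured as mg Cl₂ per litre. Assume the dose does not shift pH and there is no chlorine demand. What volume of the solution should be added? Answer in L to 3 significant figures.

[OCl⁻]/[HOCl] = 10^(pH − pKa) = 10^(7.81 − 7.52) = 1.95; fraction as HOCl = 1/(1 + 1.95) = 0.339.
Free chlorine required for 2.57 ppm HOCl: 2.57 / 0.339 = 7.581 ppm.
FC to add: 7.581 − 0.2 = 7.381 mg/L as Cl₂.
Cl₂ equivalent: 7.381 mg/L × 759,000 L = 5602 g.
Product at 13.6% available Cl: 5602 / 0.136 = 41,190 g.
Volume: 41,190 g ÷ 1.18 g/mL = 34,910 mL.

34.9 L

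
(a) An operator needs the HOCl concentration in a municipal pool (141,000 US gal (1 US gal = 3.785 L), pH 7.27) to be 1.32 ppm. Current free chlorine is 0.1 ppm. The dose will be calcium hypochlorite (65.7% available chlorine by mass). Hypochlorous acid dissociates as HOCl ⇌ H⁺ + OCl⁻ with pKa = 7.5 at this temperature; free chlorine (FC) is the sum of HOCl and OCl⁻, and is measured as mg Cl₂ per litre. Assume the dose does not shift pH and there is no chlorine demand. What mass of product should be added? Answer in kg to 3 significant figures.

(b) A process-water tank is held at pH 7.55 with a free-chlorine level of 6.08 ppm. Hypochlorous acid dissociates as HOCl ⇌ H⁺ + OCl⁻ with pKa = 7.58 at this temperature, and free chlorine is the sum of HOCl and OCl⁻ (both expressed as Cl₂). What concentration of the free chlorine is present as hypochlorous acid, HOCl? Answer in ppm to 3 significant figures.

(a) 1.62 kg; (b) 3.14 ppm

(a) Volume: 141,000 US gal × 3.785 L/gal = 533,685 L.
(a) [OCl⁻]/[HOCl] = 10^(pH − pKa) = 10^(7.27 − 7.5) = 0.5888; fraction as HOCl = 1/(1 + 0.5888) = 0.6294.
(a) Free chlorine required for 1.32 ppm HOCl: 1.32 / 0.6294 = 2.097 ppm.
(a) FC to add: 2.097 − 0.1 = 1.997 mg/L as Cl₂.
(a) Cl₂ equivalent: 1.997 mg/L × 533,685 L = 1066 g.
(a) Product at 65.7% available Cl: 1066 / 0.657 = 1622 g.

(b) [OCl⁻]/[HOCl] = 10^(pH − pKa) = 10^(7.55 − 7.58) = 10^-0.03 = 0.9333.
(b) Fraction as HOCl = 1 / (1 + 0.9333) = 0.5173.
(b) HOCl = 0.5173 × 6.08 ppm = 3.145 ppm.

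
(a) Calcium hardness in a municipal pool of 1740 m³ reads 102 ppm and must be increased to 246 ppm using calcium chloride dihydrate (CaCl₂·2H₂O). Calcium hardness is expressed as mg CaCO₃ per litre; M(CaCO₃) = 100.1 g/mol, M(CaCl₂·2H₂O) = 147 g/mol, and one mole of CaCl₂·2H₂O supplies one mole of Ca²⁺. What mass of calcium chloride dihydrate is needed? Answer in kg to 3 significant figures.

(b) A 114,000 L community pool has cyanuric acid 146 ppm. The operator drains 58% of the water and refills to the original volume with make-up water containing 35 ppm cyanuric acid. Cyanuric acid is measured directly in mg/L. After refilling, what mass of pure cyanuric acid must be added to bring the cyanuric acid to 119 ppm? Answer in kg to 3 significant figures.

(a) 368 kg; (b) 4.26 kg

(a) Volume: 1740 m³ = 1,740,000 L.
(a) Hardness to add: (246 − 102) = 144 mg/L as CaCO₃ × 1,740,000 L = 250,600 g as CaCO₃.
(a) Moles of Ca²⁺ (1 mol Ca²⁺ ≡ 1 mol CaCO₃): 250,600 / 100.1 g/mol = 2503 mol.
(a) Mass of CaCl₂·2H₂O: 2503 × 147 = 368,000 g.

(b) After draining 58% and refilling: 146 × 0.42 + 35 × 0.58 = 81.62 ppm.
(b) Deficit to target: 119 − 81.62 = 37.38 mg/L.
(b) Mass: 37.38 mg/L × 114,000 L = 4261 g cyanuric acid.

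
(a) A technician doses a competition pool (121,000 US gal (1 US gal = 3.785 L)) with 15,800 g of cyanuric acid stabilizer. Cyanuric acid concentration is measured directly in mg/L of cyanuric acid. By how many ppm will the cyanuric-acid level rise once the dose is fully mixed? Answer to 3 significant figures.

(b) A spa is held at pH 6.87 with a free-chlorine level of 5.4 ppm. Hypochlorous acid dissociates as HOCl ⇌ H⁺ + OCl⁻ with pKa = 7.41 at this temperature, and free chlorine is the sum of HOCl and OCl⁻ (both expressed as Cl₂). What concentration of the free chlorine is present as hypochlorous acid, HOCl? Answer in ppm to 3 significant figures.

(a) Volume: 121,000 US gal × 3.785 L/gal = 457,985 L.
(a) Rise: 15,800 g / 457,985 L × 1000 = 34.5 mg/L.

(b) [OCl⁻]/[HOCl] = 10^(pH − pKa) = 10^(6.87 − 7.41) = 10^-0.54 = 0.2884.
(b) Fraction as HOCl = 1 / (1 + 0.2884) = 0.7762.
(b) HOCl = 0.7762 × 5.4 ppm = 4.191 ppm.

(a) 34.5 ppm; (b) 4.19 ppm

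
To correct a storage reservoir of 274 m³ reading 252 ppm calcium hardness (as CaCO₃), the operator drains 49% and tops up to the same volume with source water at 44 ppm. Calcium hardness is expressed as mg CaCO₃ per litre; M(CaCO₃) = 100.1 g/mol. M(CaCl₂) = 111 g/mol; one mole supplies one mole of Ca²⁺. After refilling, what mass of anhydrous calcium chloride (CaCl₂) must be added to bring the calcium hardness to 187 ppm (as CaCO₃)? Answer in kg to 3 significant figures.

Volume: 274 m³ = 274,000 L.
After draining 49% and refilling: 252 × 0.51 + 44 × 0.49 = 150.08 ppm.
Deficit to target: 187 − 150.08 = 36.92 mg/L.
As CaCO₃: 36.92 mg/L × 274,000 L = 10,120 g; ÷ 100.1 = 101.1 mol Ca²⁺.
Mass: 101.1 × 111 = 11,220 g.

11.2 kg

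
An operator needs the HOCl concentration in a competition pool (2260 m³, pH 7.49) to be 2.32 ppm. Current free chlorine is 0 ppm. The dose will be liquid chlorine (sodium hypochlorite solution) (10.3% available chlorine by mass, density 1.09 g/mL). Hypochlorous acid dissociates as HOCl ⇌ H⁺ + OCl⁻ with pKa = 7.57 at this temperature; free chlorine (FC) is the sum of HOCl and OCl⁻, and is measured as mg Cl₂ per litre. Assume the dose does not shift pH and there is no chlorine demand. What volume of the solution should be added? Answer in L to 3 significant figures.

Volume: 2260 m³ = 2,260,000 L.
[OCl⁻]/[HOCl] = 10^(pH − pKa) = 10^(7.49 − 7.57) = 0.8318; fraction as HOCl = 1/(1 + 0.8318) = 0.5459.
Free chlorine required for 2.32 ppm HOCl: 2.32 / 0.5459 = 4.25 ppm.
FC to add: 4.25 − 0 = 4.25 mg/L as Cl₂.
Cl₂ equivalent: 4.25 mg/L × 2,260,000 L = 9604 g.
Product at 10.3% available Cl: 9604 / 0.103 = 93,250 g.
Volume: 93,250 g ÷ 1.09 g/mL = 85,550 mL.

85.5 L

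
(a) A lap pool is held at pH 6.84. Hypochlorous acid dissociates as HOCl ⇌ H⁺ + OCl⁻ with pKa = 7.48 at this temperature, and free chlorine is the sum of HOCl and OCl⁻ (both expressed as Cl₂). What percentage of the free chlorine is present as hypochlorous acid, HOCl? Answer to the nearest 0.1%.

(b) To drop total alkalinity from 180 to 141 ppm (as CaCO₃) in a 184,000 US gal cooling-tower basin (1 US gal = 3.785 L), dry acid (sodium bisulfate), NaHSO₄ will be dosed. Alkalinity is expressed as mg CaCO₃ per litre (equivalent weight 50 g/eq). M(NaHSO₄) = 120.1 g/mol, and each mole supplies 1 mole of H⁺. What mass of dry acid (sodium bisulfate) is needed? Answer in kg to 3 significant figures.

(a) [OCl⁻]/[HOCl] = 10^(pH − pKa) = 10^(6.84 − 7.48) = 10^-0.64 = 0.2291.
(a) Fraction as HOCl = 1 / (1 + 0.2291) = 0.8136.

(b) Volume: 184,000 US gal × 3.785 L/gal = 696,440 L.
(b) Alkalinity to neutralize: (180 − 141) = 39 mg/L as CaCO₃ × 696,440 L = 27,160 g as CaCO₃.
(b) Equivalents of H⁺ required: 27,160 ÷ 50 g/eq = 543.2 eq = 543.2 mol NaHSO₄.
(b) Mass of NaHSO₄: 543.2 × 120.1 = 65,240 g.

(a) 81.4%; (b) 65.2 kg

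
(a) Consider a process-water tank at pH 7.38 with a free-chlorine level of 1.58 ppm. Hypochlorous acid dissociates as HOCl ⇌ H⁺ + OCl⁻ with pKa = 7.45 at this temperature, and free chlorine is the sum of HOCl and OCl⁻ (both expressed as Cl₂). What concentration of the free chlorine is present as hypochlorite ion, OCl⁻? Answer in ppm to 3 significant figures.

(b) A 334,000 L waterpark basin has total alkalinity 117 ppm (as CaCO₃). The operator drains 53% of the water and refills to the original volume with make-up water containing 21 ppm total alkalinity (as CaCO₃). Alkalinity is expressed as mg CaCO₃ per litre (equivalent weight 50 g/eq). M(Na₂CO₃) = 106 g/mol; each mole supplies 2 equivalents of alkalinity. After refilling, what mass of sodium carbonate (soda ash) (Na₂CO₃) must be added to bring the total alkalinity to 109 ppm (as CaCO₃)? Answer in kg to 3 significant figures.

(a) [OCl⁻]/[HOCl] = 10^(pH − pKa) = 10^(7.38 − 7.45) = 10^-0.07 = 0.8511.
(a) Fraction as HOCl = 1 / (1 + 0.8511) = 0.5402.
(a) OCl⁻ = (1 − 0.5402) × 1.58 ppm = 0.7265 ppm.

(b) After draining 53% and refilling: 117 × 0.47 + 21 × 0.53 = 66.12 ppm.
(b) Deficit to target: 109 − 66.12 = 42.88 mg/L.
(b) As CaCO₃: 42.88 mg/L × 334,000 L = 14,320 g; ÷ 50 g/eq ÷ 2 = 143.2 mol Na₂CO₃.
(b) Mass: 143.2 × 106 = 15,180 g.

(a) 0.726 ppm; (b) 15.2 kg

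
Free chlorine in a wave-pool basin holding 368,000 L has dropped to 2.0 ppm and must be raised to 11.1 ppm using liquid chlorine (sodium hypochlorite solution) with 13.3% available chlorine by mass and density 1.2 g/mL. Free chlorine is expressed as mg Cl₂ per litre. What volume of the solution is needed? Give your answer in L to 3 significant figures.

21.0 L

Chlorine deficit: 11.1 − 2.0 = 9.1 ppm = 9.1 mg/L as Cl₂.
Cl₂ equivalent needed: 9.1 mg/L × 368,000 L = 3,349,000 mg = 3349 g.
Product at 13.3% available chlorine: 3349 / 0.133 = 25,180 g.
Volume at density 1.2 g/mL: 25,180 g ÷ 1.2 g/mL = 20,980 mL.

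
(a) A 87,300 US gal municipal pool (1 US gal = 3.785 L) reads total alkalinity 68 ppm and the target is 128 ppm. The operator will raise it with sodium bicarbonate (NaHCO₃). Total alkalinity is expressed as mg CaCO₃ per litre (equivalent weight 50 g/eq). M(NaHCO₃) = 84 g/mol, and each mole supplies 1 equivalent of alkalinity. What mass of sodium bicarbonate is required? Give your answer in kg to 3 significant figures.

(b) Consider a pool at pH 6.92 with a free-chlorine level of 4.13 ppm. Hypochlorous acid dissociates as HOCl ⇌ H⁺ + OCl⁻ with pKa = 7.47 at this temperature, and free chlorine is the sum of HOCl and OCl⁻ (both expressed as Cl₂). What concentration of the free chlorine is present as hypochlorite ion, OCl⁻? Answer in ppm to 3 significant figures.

(a) Volume: 87,300 US gal × 3.785 L/gal = 330,430 L.
(a) Alkalinity to add: (128 − 68) = 60 mg/L as CaCO₃ × 330,430 L = 19,830 g as CaCO₃.
(a) Equivalents: 19,830 g ÷ 50 g/eq = 396.5 eq.
(a) NaHCO₃ supplies 1 eq per mole → 396.5 mol.
(a) Mass: 396.5 mol × 84 g/mol = 33,310 g.

(b) [OCl⁻]/[HOCl] = 10^(pH − pKa) = 10^(6.92 − 7.47) = 10^-0.55 = 0.2818.
(b) Fraction as HOCl = 1 / (1 + 0.2818) = 0.7801.
(b) OCl⁻ = (1 − 0.7801) × 4.13 ppm = 0.9081 ppm.

(a) 33.3 kg; (b) 0.908 ppm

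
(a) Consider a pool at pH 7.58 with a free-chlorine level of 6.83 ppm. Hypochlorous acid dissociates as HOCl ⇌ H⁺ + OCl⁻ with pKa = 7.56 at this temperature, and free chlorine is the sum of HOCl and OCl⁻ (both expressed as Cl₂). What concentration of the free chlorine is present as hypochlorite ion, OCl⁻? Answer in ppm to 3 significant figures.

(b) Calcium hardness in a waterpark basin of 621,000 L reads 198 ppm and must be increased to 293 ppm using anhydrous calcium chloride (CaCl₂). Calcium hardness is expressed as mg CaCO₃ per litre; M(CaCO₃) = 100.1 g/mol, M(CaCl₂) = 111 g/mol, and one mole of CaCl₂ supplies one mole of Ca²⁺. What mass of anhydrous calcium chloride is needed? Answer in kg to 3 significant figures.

(a) [OCl⁻]/[HOCl] = 10^(pH − pKa) = 10^(7.58 − 7.56) = 10^0.02 = 1.047.
(a) Fraction as HOCl = 1 / (1 + 1.047) = 0.4885.
(a) OCl⁻ = (1 − 0.4885) × 6.83 ppm = 3.494 ppm.

(b) Hardness to add: (293 − 198) = 95 mg/L as CaCO₃ × 621,000 L = 59,000 g as CaCO₃.
(b) Moles of Ca²⁺ (1 mol Ca²⁺ ≡ 1 mol CaCO₃): 59,000 / 100.1 g/mol = 589.4 mol.
(b) Mass of CaCl₂: 589.4 × 111 = 65,420 g.

(a) 3.49 ppm; (b) 65.4 kg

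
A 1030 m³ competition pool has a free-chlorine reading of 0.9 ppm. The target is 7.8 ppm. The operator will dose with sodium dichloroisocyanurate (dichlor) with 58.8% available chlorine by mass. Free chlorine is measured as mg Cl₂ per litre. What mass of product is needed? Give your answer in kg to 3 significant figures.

Volume: 1030 m³ = 1,030,000 L.
Chlorine deficit: 7.8 − 0.9 = 6.9 ppm = 6.9 mg/L as Cl₂.
Cl₂ equivalent needed: 6.9 mg/L × 1,030,000 L = 7,107,000 mg = 7107 g.
Product at 58.8% available chlorine: 7107 / 0.588 = 12,090 g.

12.1 kg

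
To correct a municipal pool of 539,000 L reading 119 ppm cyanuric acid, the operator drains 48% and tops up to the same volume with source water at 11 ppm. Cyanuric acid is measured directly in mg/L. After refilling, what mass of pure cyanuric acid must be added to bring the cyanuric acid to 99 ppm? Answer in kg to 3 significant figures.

17.2 kg

After draining 48% and refilling: 119 × 0.52 + 11 × 0.48 = 67.16 ppm.
Deficit to target: 99 − 67.16 = 31.84 mg/L.
Mass: 31.84 mg/L × 539,000 L = 17,160 g cyanuric acid.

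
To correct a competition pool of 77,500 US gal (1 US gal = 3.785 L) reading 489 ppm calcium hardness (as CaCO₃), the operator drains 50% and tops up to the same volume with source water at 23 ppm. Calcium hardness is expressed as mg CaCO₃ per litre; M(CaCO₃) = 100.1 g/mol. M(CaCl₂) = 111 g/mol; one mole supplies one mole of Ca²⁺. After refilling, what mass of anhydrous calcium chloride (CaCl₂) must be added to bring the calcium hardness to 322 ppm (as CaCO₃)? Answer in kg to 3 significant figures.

Volume: 77,500 US gal × 3.785 L/gal = 293,338 L.
After draining 50% and refilling: 489 × 0.50 + 23 × 0.50 = 256 ppm.
Deficit to target: 322 − 256 = 66 mg/L.
As CaCO₃: 66 mg/L × 293,338 L = 19,360 g; ÷ 100.1 = 193.4 mol Ca²⁺.
Mass: 193.4 × 111 = 21,470 g.

21.5 kg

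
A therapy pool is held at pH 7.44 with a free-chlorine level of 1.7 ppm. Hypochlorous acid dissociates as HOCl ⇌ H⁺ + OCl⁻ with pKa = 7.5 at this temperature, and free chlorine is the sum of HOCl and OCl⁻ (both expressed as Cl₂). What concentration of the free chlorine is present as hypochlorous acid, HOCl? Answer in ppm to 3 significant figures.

[OCl⁻]/[HOCl] = 10^(pH − pKa) = 10^(7.44 − 7.5) = 10^-0.06 = 0.871.
Fraction as HOCl = 1 / (1 + 0.871) = 0.5345.
HOCl = 0.5345 × 1.7 ppm = 0.9086 ppm.

0.909 ppm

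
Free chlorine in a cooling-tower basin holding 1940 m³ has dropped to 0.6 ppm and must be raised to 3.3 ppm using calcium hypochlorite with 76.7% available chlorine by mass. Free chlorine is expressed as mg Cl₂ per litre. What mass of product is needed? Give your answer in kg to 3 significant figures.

Volume: 1940 m³ = 1,940,000 L.
Chlorine deficit: 3.3 − 0.6 = 2.7 ppm = 2.7 mg/L as Cl₂.
Cl₂ equivalent needed: 2.7 mg/L × 1,940,000 L = 5,238,000 mg = 5238 g.
Product at 76.7% available chlorine: 5238 / 0.767 = 6829 g.

6.83 kg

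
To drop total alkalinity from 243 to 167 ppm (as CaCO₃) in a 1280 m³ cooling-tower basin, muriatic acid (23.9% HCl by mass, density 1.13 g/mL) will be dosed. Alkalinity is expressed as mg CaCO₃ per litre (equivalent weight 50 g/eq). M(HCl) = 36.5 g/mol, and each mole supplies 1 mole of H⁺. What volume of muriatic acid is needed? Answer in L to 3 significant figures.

263 L

Volume: 1280 m³ = 1,280,000 L.
Alkalinity to neutralize: (243 − 167) = 76 mg/L as CaCO₃ × 1,280,000 L = 97,280 g as CaCO₃.
Equivalents of H⁺ required: 97,280 ÷ 50 g/eq = 1946 eq = 1946 mol HCl.
Mass of HCl: 1946 × 36.5 = 71,010 g.
Mass of 23.9% solution: 71,010 / 0.239 = 297,100 g.
Volume: 297,100 g ÷ 1.13 g/mL = 262,900 mL.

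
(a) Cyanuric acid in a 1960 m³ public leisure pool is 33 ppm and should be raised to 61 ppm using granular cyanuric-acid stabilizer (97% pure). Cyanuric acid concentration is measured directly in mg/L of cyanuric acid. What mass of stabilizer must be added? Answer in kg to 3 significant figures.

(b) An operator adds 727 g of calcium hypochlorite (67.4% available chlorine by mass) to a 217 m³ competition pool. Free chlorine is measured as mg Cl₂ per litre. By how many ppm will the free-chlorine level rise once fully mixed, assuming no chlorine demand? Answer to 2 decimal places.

(a) Volume: 1960 m³ = 1,960,000 L.
(a) CYA to add: (61 − 33) = 28 mg/L × 1,960,000 L = 54,880 g cyanuric acid.
(a) At 97% purity: 54,880 / 0.97 = 56,580 g product.

(b) Volume: 217 m³ = 217,000 L.
(b) Available chlorine delivered: 727 g × 0.674 = 490 g as Cl₂.
(b) Concentration rise: 490 g / 217,000 L = 2.258 mg/L = 2.26 ppm.

(a) 56.6 kg; (b) 2.26 ppm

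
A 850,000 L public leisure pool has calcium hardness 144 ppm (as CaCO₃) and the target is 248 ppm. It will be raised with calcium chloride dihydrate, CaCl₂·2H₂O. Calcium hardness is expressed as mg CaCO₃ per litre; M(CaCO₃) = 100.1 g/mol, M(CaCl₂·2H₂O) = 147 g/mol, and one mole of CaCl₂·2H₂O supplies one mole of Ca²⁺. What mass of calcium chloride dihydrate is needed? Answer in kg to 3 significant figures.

130 kg

Hardness to add: (248 − 144) = 104 mg/L as CaCO₃ × 850,000 L = 88,400 g as CaCO₃.
Moles of Ca²⁺ (1 mol Ca²⁺ ≡ 1 mol CaCO₃): 88,400 / 100.1 g/mol = 883.1 mol.
Mass of CaCl₂·2H₂O: 883.1 × 147 = 129,800 g.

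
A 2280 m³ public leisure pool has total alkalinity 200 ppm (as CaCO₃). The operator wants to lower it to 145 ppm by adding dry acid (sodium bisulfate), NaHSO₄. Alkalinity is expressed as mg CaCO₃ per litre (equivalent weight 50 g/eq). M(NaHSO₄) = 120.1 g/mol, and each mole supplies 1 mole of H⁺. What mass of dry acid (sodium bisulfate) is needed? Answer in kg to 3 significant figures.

301 kg

Volume: 2280 m³ = 2,280,000 L.
Alkalinity to neutralize: (200 − 145) = 55 mg/L as CaCO₃ × 2,280,000 L = 125,400 g as CaCO₃.
Equivalents of H⁺ required: 125,400 ÷ 50 g/eq = 2508 eq = 2508 mol NaHSO₄.
Mass of NaHSO₄: 2508 × 120.1 = 301,200 g.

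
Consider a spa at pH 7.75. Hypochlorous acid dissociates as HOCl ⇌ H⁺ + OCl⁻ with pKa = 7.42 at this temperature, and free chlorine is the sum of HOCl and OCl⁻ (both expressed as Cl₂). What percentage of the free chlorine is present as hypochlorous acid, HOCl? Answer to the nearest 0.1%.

[OCl⁻]/[HOCl] = 10^(pH − pKa) = 10^(7.75 − 7.42) = 10^0.33 = 2.138.
Fraction as HOCl = 1 / (1 + 2.138) = 0.3187.

31.9%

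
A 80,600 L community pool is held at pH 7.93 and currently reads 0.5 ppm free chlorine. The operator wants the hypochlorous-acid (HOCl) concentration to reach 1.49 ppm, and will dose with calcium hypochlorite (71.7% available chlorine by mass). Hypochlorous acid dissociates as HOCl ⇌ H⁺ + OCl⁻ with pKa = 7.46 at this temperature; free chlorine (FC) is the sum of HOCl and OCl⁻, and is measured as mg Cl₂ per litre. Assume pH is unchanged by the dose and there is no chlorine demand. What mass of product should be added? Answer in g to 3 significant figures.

[OCl⁻]/[HOCl] = 10^(pH − pKa) = 10^(7.93 − 7.46) = 2.951; fraction as HOCl = 1/(1 + 2.951) = 0.2531.
Free chlorine required for 1.49 ppm HOCl: 1.49 / 0.2531 = 5.887 ppm.
FC to add: 5.887 − 0.5 = 5.387 mg/L as Cl₂.
Cl₂ equivalent: 5.387 mg/L × 80,600 L = 434.2 g.
Product at 71.7% available Cl: 434.2 / 0.717 = 605.6 g.

606 g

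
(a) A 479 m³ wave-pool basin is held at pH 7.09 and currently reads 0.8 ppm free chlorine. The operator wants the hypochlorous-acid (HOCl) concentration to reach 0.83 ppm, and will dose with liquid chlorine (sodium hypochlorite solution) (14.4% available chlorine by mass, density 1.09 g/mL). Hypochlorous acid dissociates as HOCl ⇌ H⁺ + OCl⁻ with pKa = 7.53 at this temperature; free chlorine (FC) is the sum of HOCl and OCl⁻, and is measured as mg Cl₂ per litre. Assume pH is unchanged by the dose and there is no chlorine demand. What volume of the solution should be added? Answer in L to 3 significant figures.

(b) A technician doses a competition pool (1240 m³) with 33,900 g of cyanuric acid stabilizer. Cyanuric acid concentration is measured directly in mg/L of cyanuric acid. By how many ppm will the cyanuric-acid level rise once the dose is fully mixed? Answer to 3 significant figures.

(a) 1.01 L; (b) 27.3 ppm

(a) Volume: 479 m³ = 479,000 L.
(a) [OCl⁻]/[HOCl] = 10^(pH − pKa) = 10^(7.09 − 7.53) = 0.3631; fraction as HOCl = 1/(1 + 0.3631) = 0.7336.
(a) Free chlorine required for 0.83 ppm HOCl: 0.83 / 0.7336 = 1.131 ppm.
(a) FC to add: 1.131 − 0.8 = 0.3314 mg/L as Cl₂.
(a) Cl₂ equivalent: 0.3314 mg/L × 479,000 L = 158.7 g.
(a) Product at 14.4% available Cl: 158.7 / 0.144 = 1102 g.
(a) Volume: 1102 g ÷ 1.09 g/mL = 1011 mL.

(b) Volume: 1240 m³ = 1,240,000 L.
(b) Rise: 33,900 g / 1,240,000 L × 1000 = 27.34 mg/L.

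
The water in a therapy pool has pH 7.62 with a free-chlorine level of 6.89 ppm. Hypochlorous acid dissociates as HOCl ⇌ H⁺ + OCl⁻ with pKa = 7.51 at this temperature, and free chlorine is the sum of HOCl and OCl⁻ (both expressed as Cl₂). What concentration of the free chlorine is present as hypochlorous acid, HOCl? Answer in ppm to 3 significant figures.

3.01 ppm

[OCl⁻]/[HOCl] = 10^(pH − pKa) = 10^(7.62 − 7.51) = 10^0.11 = 1.288.
Fraction as HOCl = 1 / (1 + 1.288) = 0.437.
HOCl = 0.437 × 6.89 ppm = 3.011 ppm.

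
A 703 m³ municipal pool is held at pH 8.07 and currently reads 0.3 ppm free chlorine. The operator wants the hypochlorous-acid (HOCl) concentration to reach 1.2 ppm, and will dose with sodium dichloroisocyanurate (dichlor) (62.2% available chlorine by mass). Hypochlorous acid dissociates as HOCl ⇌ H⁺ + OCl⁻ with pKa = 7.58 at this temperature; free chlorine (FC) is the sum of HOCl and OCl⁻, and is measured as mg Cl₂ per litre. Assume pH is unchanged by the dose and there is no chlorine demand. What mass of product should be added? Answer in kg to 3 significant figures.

5.21 kg

Volume: 703 m³ = 703,000 L.
[OCl⁻]/[HOCl] = 10^(pH − pKa) = 10^(8.07 − 7.58) = 3.09; fraction as HOCl = 1/(1 + 3.09) = 0.2445.
Free chlorine required for 1.2 ppm HOCl: 1.2 / 0.2445 = 4.908 ppm.
FC to add: 4.908 − 0.3 = 4.608 mg/L as Cl₂.
Cl₂ equivalent: 4.608 mg/L × 703,000 L = 3240 g.
Product at 62.2% available Cl: 3240 / 0.622 = 5208 g.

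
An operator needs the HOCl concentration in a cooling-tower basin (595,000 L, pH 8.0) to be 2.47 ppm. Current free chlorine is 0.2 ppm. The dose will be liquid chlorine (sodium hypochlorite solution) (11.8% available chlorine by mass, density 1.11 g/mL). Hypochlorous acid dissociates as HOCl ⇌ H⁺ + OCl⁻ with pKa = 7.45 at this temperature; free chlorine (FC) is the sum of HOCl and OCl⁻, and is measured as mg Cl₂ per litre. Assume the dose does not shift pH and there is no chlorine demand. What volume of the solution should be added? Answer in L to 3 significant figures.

[OCl⁻]/[HOCl] = 10^(pH − pKa) = 10^(8.0 − 7.45) = 3.548; fraction as HOCl = 1/(1 + 3.548) = 0.2199.
Free chlorine required for 2.47 ppm HOCl: 2.47 / 0.2199 = 11.23 ppm.
FC to add: 11.23 − 0.2 = 11.03 mg/L as Cl₂.
Cl₂ equivalent: 11.03 mg/L × 595,000 L = 6565 g.
Product at 11.8% available Cl: 6565 / 0.118 = 55,640 g.
Volume: 55,640 g ÷ 1.11 g/mL = 50,120 mL.

50.1 L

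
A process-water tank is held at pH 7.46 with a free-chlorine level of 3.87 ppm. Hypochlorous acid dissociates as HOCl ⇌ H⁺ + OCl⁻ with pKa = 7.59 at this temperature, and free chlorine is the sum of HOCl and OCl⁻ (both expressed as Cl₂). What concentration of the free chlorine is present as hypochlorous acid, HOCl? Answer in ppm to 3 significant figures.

[OCl⁻]/[HOCl] = 10^(pH − pKa) = 10^(7.46 − 7.59) = 10^-0.13 = 0.7413.
Fraction as HOCl = 1 / (1 + 0.7413) = 0.5743.
HOCl = 0.5743 × 3.87 ppm = 2.222 ppm.

2.22 ppm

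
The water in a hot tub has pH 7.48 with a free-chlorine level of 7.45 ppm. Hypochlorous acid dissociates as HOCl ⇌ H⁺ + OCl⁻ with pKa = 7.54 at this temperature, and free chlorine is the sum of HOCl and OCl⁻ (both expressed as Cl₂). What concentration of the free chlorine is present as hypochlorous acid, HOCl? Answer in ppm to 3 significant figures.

[OCl⁻]/[HOCl] = 10^(pH − pKa) = 10^(7.48 − 7.54) = 10^-0.06 = 0.871.
Fraction as HOCl = 1 / (1 + 0.871) = 0.5345.
HOCl = 0.5345 × 7.45 ppm = 3.982 ppm.

3.98 ppm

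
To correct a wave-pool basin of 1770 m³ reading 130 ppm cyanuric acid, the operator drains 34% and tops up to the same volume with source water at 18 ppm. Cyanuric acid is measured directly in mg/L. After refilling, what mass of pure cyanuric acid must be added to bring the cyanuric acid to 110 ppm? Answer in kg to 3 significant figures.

Volume: 1770 m³ = 1,770,000 L.
After draining 34% and refilling: 130 × 0.66 + 18 × 0.34 = 91.92 ppm.
Deficit to target: 110 − 91.92 = 18.08 mg/L.
Mass: 18.08 mg/L × 1,770,000 L = 32,000 g cyanuric acid.

32.0 kg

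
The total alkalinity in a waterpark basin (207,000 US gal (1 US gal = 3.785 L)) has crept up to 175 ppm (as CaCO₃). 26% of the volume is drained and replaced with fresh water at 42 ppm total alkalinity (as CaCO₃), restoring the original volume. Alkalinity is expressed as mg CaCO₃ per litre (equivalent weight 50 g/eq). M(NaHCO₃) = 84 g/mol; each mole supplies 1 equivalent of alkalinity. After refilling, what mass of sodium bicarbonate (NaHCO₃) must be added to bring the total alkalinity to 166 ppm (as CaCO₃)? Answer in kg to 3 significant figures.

Volume: 207,000 US gal × 3.785 L/gal = 783,495 L.
After draining 26% and refilling: 175 × 0.74 + 42 × 0.26 = 140.42 ppm.
Deficit to target: 166 − 140.42 = 25.58 mg/L.
As CaCO₃: 25.58 mg/L × 783,495 L = 20,040 g; ÷ 50 g/eq ÷ 1 = 400.8 mol NaHCO₃.
Mass: 400.8 × 84 = 33,670 g.

33.7 kg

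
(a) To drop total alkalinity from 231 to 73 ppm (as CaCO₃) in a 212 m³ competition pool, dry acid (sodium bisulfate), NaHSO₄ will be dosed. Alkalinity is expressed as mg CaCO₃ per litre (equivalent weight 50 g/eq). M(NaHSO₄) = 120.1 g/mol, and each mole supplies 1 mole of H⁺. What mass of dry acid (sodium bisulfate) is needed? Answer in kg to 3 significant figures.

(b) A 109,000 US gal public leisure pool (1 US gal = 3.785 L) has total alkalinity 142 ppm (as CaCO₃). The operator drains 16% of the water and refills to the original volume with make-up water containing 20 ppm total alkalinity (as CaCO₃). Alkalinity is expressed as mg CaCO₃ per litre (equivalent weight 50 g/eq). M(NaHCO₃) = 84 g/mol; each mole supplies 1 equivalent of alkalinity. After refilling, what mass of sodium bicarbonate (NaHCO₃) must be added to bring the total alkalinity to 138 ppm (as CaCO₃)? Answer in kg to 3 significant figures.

(a) 80.5 kg; (b) 10.8 kg

(a) Volume: 212 m³ = 212,000 L.
(a) Alkalinity to neutralize: (231 − 73) = 158 mg/L as CaCO₃ × 212,000 L = 33,500 g as CaCO₃.
(a) Equivalents of H⁺ required: 33,500 ÷ 50 g/eq = 669.9 eq = 669.9 mol NaHSO₄.
(a) Mass of NaHSO₄: 669.9 × 120.1 = 80,460 g.

(b) Volume: 109,000 US gal × 3.785 L/gal = 412,565 L.
(b) After draining 16% and refilling: 142 × 0.84 + 20 × 0.16 = 122.48 ppm.
(b) Deficit to target: 138 − 122.48 = 15.52 mg/L.
(b) As CaCO₃: 15.52 mg/L × 412,565 L = 6403 g; ÷ 50 g/eq ÷ 1 = 128.1 mol NaHCO₃.
(b) Mass: 128.1 × 84 = 10,760 g.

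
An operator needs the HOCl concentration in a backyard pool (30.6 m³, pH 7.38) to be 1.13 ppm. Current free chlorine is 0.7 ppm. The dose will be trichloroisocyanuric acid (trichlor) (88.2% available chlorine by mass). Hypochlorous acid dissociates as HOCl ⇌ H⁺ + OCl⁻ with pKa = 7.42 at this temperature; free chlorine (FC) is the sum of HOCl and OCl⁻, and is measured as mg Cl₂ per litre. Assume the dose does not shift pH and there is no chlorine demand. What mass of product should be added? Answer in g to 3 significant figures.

50.7 g

Volume: 30.6 m³ = 30,600 L.
[OCl⁻]/[HOCl] = 10^(pH − pKa) = 10^(7.38 − 7.42) = 0.912; fraction as HOCl = 1/(1 + 0.912) = 0.523.
Free chlorine required for 1.13 ppm HOCl: 1.13 / 0.523 = 2.161 ppm.
FC to add: 2.161 − 0.7 = 1.461 mg/L as Cl₂.
Cl₂ equivalent: 1.461 mg/L × 30,600 L = 44.69 g.
Product at 88.2% available Cl: 44.69 / 0.882 = 50.67 g.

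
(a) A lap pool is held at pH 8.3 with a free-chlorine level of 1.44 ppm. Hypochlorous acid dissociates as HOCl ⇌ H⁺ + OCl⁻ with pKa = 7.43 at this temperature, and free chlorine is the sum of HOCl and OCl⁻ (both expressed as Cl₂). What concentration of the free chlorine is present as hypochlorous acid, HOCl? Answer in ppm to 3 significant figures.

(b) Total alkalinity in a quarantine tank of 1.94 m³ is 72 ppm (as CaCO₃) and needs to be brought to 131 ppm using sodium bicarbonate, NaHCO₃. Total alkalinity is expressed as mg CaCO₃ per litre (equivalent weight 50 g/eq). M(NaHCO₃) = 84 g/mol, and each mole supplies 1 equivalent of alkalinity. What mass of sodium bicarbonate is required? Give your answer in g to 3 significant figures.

(a) 0.171 ppm; (b) 192 g

(a) [OCl⁻]/[HOCl] = 10^(pH − pKa) = 10^(8.3 − 7.43) = 10^0.87 = 7.413.
(a) Fraction as HOCl = 1 / (1 + 7.413) = 0.1189.
(a) HOCl = 0.1189 × 1.44 ppm = 0.1712 ppm.

(b) Volume: 1.94 m³ = 1,940 L.
(b) Alkalinity to add: (131 − 72) = 59 mg/L as CaCO₃ × 1,940 L = 114.5 g as CaCO₃.
(b) Equivalents: 114.5 g ÷ 50 g/eq = 2.289 eq.
(b) NaHCO₃ supplies 1 eq per mole → 2.289 mol.
(b) Mass: 2.289 mol × 84 g/mol = 192.3 g.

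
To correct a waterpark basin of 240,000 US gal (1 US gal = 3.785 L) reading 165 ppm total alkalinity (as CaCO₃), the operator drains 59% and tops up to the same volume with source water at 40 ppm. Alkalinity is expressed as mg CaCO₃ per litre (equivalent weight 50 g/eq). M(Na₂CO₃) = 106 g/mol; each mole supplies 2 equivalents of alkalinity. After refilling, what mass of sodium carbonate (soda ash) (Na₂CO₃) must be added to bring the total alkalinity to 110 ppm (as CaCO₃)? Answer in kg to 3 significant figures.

Volume: 240,000 US gal × 3.785 L/gal = 908,400 L.
After draining 59% and refilling: 165 × 0.41 + 40 × 0.59 = 91.25 ppm.
Deficit to target: 110 − 91.25 = 18.75 mg/L.
As CaCO₃: 18.75 mg/L × 908,400 L = 17,030 g; ÷ 50 g/eq ÷ 2 = 170.3 mol Na₂CO₃.
Mass: 170.3 × 106 = 18,050 g.

18.1 kg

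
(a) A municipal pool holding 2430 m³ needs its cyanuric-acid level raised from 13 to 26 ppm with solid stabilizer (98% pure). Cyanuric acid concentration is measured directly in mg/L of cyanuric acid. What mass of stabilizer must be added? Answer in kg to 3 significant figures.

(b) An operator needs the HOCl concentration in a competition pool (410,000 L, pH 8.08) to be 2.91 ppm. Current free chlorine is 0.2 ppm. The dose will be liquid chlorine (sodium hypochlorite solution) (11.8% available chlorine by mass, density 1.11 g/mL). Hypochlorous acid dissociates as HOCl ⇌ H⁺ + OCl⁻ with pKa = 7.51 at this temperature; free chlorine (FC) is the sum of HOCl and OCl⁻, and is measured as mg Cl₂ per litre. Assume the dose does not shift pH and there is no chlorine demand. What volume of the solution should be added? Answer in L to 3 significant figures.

(a) Volume: 2430 m³ = 2,430,000 L.
(a) CYA to add: (26 − 13) = 13 mg/L × 2,430,000 L = 31,590 g cyanuric acid.
(a) At 98% purity: 31,590 / 0.98 = 32,230 g product.

(b) [OCl⁻]/[HOCl] = 10^(pH − pKa) = 10^(8.08 − 7.51) = 3.715; fraction as HOCl = 1/(1 + 3.715) = 0.2121.
(b) Free chlorine required for 2.91 ppm HOCl: 2.91 / 0.2121 = 13.72 ppm.
(b) FC to add: 13.72 − 0.2 = 13.52 mg/L as Cl₂.
(b) Cl₂ equivalent: 13.52 mg/L × 410,000 L = 5544 g.
(b) Product at 11.8% available Cl: 5544 / 0.118 = 46,980 g.
(b) Volume: 46,980 g ÷ 1.11 g/mL = 42,330 mL.

(a) 32.2 kg; (b) 42.3 L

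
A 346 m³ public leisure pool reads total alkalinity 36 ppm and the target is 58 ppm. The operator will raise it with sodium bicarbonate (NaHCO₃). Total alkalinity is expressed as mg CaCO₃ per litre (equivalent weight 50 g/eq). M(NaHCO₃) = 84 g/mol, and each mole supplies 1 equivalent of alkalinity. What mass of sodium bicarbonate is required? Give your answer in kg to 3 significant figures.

12.8 kg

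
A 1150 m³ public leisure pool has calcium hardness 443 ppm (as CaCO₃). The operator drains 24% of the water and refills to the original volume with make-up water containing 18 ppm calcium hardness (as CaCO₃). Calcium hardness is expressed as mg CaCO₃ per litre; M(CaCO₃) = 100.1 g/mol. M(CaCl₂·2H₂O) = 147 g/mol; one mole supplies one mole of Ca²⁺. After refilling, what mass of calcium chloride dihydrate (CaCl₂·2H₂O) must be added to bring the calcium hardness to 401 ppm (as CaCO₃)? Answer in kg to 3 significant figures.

Volume: 1150 m³ = 1,150,000 L.
After draining 24% and refilling: 443 × 0.76 + 18 × 0.24 = 341 ppm.
Deficit to target: 401 − 341 = 60 mg/L.
As CaCO₃: 60 mg/L × 1,150,000 L = 69,000 g; ÷ 100.1 = 689.3 mol Ca²⁺.
Mass: 689.3 × 147 = 101,300 g.

101 kg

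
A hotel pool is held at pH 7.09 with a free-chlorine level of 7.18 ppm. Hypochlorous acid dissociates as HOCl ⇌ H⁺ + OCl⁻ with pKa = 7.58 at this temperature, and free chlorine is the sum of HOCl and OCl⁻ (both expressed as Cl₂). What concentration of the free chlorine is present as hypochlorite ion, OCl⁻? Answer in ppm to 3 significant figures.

[OCl⁻]/[HOCl] = 10^(pH − pKa) = 10^(7.09 − 7.58) = 10^-0.49 = 0.3236.
Fraction as HOCl = 1 / (1 + 0.3236) = 0.7555.
OCl⁻ = (1 − 0.7555) × 7.18 ppm = 1.755 ppm.

1.76 ppm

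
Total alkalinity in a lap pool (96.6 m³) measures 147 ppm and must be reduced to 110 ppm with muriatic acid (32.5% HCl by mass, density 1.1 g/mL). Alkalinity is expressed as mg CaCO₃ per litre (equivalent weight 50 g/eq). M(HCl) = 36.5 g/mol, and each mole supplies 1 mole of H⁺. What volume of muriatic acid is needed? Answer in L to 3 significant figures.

7.30 L

Volume: 96.6 m³ = 96,600 L.
Alkalinity to neutralize: (147 − 110) = 37 mg/L as CaCO₃ × 96,600 L = 3574 g as CaCO₃.
Equivalents of H⁺ required: 3574 ÷ 50 g/eq = 71.48 eq = 71.48 mol HCl.
Mass of HCl: 71.48 × 36.5 = 2609 g.
Mass of 32.5% solution: 2609 / 0.325 = 8028 g.
Volume: 8028 g ÷ 1.1 g/mL = 7298 mL.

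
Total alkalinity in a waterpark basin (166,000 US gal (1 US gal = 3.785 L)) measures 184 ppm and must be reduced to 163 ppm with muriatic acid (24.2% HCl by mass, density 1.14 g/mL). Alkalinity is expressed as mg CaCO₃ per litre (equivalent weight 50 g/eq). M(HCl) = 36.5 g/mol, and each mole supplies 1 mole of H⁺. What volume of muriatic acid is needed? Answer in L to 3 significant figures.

34.9 L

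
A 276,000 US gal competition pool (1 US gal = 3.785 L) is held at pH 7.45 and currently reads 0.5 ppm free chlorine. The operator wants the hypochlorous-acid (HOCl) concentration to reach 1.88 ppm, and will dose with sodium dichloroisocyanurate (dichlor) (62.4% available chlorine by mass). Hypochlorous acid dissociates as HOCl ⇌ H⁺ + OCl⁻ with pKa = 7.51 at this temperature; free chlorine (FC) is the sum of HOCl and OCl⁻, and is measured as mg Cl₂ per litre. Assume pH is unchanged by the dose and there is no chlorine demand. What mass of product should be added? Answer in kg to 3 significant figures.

5.05 kg

Volume: 276,000 US gal × 3.785 L/gal = 1,044,660 L.
[OCl⁻]/[HOCl] = 10^(pH − pKa) = 10^(7.45 − 7.51) = 0.871; fraction as HOCl = 1/(1 + 0.871) = 0.5345.
Free chlorine required for 1.88 ppm HOCl: 1.88 / 0.5345 = 3.517 ppm.
FC to add: 3.517 − 0.5 = 3.017 mg/L as Cl₂.
Cl₂ equivalent: 3.017 mg/L × 1,044,660 L = 3152 g.
Product at 62.4% available Cl: 3152 / 0.624 = 5052 g.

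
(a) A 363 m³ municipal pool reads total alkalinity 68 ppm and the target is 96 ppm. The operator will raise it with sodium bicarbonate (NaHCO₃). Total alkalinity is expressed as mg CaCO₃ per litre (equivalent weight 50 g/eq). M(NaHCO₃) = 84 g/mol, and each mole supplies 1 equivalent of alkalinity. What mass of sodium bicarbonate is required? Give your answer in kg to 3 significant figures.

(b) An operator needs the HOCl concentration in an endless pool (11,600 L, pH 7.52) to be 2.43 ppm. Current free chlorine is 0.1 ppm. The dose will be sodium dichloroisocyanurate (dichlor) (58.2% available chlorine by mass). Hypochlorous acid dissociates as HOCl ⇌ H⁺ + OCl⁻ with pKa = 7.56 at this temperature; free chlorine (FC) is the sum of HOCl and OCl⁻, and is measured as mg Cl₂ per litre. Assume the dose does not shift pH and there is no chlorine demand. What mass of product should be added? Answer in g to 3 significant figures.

(a) 17.1 kg; (b) 90.6 g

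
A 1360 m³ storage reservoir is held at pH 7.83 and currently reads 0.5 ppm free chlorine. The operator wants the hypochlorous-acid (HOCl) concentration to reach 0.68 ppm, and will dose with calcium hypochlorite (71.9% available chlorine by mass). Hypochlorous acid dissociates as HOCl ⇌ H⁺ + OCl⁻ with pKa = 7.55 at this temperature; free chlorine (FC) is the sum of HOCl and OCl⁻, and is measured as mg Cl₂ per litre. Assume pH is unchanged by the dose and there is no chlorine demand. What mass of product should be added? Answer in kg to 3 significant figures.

2.79 kg

Volume: 1360 m³ = 1,360,000 L.
[OCl⁻]/[HOCl] = 10^(pH − pKa) = 10^(7.83 − 7.55) = 1.905; fraction as HOCl = 1/(1 + 1.905) = 0.3442.
Free chlorine required for 0.68 ppm HOCl: 0.68 / 0.3442 = 1.976 ppm.
FC to add: 1.976 − 0.5 = 1.476 mg/L as Cl₂.
Cl₂ equivalent: 1.476 mg/L × 1,360,000 L = 2007 g.
Product at 71.9% available Cl: 2007 / 0.719 = 2791 g.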